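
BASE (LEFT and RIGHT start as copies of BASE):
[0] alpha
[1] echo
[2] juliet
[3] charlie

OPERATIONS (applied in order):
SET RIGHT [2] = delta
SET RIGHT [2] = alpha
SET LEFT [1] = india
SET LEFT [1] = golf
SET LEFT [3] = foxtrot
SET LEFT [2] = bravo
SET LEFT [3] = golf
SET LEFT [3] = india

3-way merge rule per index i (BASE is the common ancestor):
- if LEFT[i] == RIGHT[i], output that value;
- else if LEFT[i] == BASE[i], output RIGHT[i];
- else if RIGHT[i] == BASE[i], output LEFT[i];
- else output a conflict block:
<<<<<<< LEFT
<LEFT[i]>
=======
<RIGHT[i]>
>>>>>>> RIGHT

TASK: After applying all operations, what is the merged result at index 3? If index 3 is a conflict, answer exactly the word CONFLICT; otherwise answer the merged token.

Final LEFT:  [alpha, golf, bravo, india]
Final RIGHT: [alpha, echo, alpha, charlie]
i=0: L=alpha R=alpha -> agree -> alpha
i=1: L=golf, R=echo=BASE -> take LEFT -> golf
i=2: BASE=juliet L=bravo R=alpha all differ -> CONFLICT
i=3: L=india, R=charlie=BASE -> take LEFT -> india
Index 3 -> india

Answer: india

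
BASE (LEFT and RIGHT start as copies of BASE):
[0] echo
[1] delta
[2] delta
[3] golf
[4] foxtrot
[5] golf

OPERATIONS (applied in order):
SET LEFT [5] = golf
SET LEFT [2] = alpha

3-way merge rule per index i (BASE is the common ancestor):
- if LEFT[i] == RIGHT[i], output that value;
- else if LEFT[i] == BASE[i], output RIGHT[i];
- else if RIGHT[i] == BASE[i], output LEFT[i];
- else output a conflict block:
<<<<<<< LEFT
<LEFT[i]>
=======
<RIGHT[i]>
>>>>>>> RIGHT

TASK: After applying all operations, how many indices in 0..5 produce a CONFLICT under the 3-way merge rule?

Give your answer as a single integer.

Final LEFT:  [echo, delta, alpha, golf, foxtrot, golf]
Final RIGHT: [echo, delta, delta, golf, foxtrot, golf]
i=0: L=echo R=echo -> agree -> echo
i=1: L=delta R=delta -> agree -> delta
i=2: L=alpha, R=delta=BASE -> take LEFT -> alpha
i=3: L=golf R=golf -> agree -> golf
i=4: L=foxtrot R=foxtrot -> agree -> foxtrot
i=5: L=golf R=golf -> agree -> golf
Conflict count: 0

Answer: 0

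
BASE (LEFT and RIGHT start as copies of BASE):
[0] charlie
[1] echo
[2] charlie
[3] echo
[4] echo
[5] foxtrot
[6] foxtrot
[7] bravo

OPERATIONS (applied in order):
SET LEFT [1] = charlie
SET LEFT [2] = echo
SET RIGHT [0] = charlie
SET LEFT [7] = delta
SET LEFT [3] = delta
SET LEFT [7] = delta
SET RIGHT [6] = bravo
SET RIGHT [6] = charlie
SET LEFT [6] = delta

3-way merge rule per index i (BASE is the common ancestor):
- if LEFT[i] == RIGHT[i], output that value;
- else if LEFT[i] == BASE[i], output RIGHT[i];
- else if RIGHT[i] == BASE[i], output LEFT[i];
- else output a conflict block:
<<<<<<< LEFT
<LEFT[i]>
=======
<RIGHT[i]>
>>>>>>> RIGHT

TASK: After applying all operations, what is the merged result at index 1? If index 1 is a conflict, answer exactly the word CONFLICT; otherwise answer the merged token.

Final LEFT:  [charlie, charlie, echo, delta, echo, foxtrot, delta, delta]
Final RIGHT: [charlie, echo, charlie, echo, echo, foxtrot, charlie, bravo]
i=0: L=charlie R=charlie -> agree -> charlie
i=1: L=charlie, R=echo=BASE -> take LEFT -> charlie
i=2: L=echo, R=charlie=BASE -> take LEFT -> echo
i=3: L=delta, R=echo=BASE -> take LEFT -> delta
i=4: L=echo R=echo -> agree -> echo
i=5: L=foxtrot R=foxtrot -> agree -> foxtrot
i=6: BASE=foxtrot L=delta R=charlie all differ -> CONFLICT
i=7: L=delta, R=bravo=BASE -> take LEFT -> delta
Index 1 -> charlie

Answer: charlie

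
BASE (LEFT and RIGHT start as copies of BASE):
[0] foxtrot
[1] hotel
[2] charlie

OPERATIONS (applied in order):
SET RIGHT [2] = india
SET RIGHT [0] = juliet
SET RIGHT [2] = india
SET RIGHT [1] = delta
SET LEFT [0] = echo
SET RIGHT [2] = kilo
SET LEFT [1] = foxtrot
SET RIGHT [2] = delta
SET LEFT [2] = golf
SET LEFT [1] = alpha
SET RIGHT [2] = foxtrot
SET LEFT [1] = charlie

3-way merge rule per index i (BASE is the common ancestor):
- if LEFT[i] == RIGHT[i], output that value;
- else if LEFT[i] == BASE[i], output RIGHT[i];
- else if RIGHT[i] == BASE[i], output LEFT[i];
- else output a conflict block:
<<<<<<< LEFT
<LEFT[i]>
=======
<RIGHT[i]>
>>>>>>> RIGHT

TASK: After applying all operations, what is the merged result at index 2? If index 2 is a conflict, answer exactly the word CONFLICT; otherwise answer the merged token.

Answer: CONFLICT

Derivation:
Final LEFT:  [echo, charlie, golf]
Final RIGHT: [juliet, delta, foxtrot]
i=0: BASE=foxtrot L=echo R=juliet all differ -> CONFLICT
i=1: BASE=hotel L=charlie R=delta all differ -> CONFLICT
i=2: BASE=charlie L=golf R=foxtrot all differ -> CONFLICT
Index 2 -> CONFLICT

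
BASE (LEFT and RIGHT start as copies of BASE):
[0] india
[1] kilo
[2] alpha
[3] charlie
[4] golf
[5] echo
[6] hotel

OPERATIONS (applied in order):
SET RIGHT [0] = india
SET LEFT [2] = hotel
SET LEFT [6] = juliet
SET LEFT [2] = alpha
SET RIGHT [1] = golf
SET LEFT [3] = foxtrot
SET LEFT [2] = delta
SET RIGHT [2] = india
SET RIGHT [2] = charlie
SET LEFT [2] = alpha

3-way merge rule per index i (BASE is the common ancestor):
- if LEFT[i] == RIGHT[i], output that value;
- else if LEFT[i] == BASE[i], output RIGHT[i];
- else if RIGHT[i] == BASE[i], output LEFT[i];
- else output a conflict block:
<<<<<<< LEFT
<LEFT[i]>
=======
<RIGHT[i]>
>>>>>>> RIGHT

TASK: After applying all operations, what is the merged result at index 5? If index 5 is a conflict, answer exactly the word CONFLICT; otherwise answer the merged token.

Final LEFT:  [india, kilo, alpha, foxtrot, golf, echo, juliet]
Final RIGHT: [india, golf, charlie, charlie, golf, echo, hotel]
i=0: L=india R=india -> agree -> india
i=1: L=kilo=BASE, R=golf -> take RIGHT -> golf
i=2: L=alpha=BASE, R=charlie -> take RIGHT -> charlie
i=3: L=foxtrot, R=charlie=BASE -> take LEFT -> foxtrot
i=4: L=golf R=golf -> agree -> golf
i=5: L=echo R=echo -> agree -> echo
i=6: L=juliet, R=hotel=BASE -> take LEFT -> juliet
Index 5 -> echo

Answer: echo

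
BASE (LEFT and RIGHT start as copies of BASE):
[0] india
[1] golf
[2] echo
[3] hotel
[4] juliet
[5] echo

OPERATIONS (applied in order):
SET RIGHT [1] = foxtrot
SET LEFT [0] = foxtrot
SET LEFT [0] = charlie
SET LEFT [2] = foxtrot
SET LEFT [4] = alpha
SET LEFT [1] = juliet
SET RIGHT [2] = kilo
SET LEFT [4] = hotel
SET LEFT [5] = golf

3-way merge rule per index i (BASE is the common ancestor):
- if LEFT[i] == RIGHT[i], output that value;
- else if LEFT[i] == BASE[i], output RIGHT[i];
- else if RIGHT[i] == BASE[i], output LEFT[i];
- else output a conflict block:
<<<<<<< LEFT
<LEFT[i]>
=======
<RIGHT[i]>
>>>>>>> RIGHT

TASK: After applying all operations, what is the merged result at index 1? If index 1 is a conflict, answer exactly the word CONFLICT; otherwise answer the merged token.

Answer: CONFLICT

Derivation:
Final LEFT:  [charlie, juliet, foxtrot, hotel, hotel, golf]
Final RIGHT: [india, foxtrot, kilo, hotel, juliet, echo]
i=0: L=charlie, R=india=BASE -> take LEFT -> charlie
i=1: BASE=golf L=juliet R=foxtrot all differ -> CONFLICT
i=2: BASE=echo L=foxtrot R=kilo all differ -> CONFLICT
i=3: L=hotel R=hotel -> agree -> hotel
i=4: L=hotel, R=juliet=BASE -> take LEFT -> hotel
i=5: L=golf, R=echo=BASE -> take LEFT -> golf
Index 1 -> CONFLICT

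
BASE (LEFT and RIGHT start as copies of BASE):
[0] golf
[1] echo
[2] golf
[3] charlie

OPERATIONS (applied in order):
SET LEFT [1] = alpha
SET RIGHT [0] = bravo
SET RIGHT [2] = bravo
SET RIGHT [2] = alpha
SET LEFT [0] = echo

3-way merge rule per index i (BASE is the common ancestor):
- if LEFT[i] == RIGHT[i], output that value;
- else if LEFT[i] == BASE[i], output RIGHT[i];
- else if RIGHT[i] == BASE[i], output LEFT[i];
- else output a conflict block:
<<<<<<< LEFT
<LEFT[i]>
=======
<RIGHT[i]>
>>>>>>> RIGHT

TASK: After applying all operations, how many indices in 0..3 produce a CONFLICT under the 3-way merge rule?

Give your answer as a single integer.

Answer: 1

Derivation:
Final LEFT:  [echo, alpha, golf, charlie]
Final RIGHT: [bravo, echo, alpha, charlie]
i=0: BASE=golf L=echo R=bravo all differ -> CONFLICT
i=1: L=alpha, R=echo=BASE -> take LEFT -> alpha
i=2: L=golf=BASE, R=alpha -> take RIGHT -> alpha
i=3: L=charlie R=charlie -> agree -> charlie
Conflict count: 1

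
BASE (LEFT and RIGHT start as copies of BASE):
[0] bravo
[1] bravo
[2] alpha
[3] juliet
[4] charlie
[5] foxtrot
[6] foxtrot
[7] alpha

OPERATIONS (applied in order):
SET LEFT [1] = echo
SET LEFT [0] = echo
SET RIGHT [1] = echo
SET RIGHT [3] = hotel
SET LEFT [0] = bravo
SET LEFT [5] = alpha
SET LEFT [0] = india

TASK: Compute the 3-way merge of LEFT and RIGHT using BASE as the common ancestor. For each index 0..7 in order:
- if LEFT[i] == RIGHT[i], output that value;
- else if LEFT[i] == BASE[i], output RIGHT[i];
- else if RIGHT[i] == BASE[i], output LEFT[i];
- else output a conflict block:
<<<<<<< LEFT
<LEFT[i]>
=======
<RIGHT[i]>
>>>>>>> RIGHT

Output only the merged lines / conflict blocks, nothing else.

Answer: india
echo
alpha
hotel
charlie
alpha
foxtrot
alpha

Derivation:
Final LEFT:  [india, echo, alpha, juliet, charlie, alpha, foxtrot, alpha]
Final RIGHT: [bravo, echo, alpha, hotel, charlie, foxtrot, foxtrot, alpha]
i=0: L=india, R=bravo=BASE -> take LEFT -> india
i=1: L=echo R=echo -> agree -> echo
i=2: L=alpha R=alpha -> agree -> alpha
i=3: L=juliet=BASE, R=hotel -> take RIGHT -> hotel
i=4: L=charlie R=charlie -> agree -> charlie
i=5: L=alpha, R=foxtrot=BASE -> take LEFT -> alpha
i=6: L=foxtrot R=foxtrot -> agree -> foxtrot
i=7: L=alpha R=alpha -> agree -> alpha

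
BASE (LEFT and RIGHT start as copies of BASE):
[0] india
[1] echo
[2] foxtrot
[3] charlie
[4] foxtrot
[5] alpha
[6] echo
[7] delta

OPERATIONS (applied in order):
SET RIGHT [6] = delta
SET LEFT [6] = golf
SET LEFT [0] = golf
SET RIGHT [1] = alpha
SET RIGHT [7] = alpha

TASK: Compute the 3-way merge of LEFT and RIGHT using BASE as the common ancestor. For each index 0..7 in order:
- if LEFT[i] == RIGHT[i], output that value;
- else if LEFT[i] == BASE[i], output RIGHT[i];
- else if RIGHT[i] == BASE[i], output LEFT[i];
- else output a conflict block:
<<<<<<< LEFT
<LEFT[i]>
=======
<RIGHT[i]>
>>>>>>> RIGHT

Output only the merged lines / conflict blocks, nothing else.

Final LEFT:  [golf, echo, foxtrot, charlie, foxtrot, alpha, golf, delta]
Final RIGHT: [india, alpha, foxtrot, charlie, foxtrot, alpha, delta, alpha]
i=0: L=golf, R=india=BASE -> take LEFT -> golf
i=1: L=echo=BASE, R=alpha -> take RIGHT -> alpha
i=2: L=foxtrot R=foxtrot -> agree -> foxtrot
i=3: L=charlie R=charlie -> agree -> charlie
i=4: L=foxtrot R=foxtrot -> agree -> foxtrot
i=5: L=alpha R=alpha -> agree -> alpha
i=6: BASE=echo L=golf R=delta all differ -> CONFLICT
i=7: L=delta=BASE, R=alpha -> take RIGHT -> alpha

Answer: golf
alpha
foxtrot
charlie
foxtrot
alpha
<<<<<<< LEFT
golf
=======
delta
>>>>>>> RIGHT
alpha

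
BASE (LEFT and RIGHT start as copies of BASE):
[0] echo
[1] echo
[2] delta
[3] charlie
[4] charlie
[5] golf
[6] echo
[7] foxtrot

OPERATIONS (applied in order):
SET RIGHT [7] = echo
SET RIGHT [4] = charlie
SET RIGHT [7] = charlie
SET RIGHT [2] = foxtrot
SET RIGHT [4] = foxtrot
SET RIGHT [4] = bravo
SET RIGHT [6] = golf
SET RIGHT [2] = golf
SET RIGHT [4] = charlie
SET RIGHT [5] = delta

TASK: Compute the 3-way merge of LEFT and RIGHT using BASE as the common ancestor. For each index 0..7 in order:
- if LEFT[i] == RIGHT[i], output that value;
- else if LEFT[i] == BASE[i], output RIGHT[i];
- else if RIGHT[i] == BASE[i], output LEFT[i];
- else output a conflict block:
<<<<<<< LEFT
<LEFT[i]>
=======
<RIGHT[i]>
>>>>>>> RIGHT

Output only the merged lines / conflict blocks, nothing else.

Final LEFT:  [echo, echo, delta, charlie, charlie, golf, echo, foxtrot]
Final RIGHT: [echo, echo, golf, charlie, charlie, delta, golf, charlie]
i=0: L=echo R=echo -> agree -> echo
i=1: L=echo R=echo -> agree -> echo
i=2: L=delta=BASE, R=golf -> take RIGHT -> golf
i=3: L=charlie R=charlie -> agree -> charlie
i=4: L=charlie R=charlie -> agree -> charlie
i=5: L=golf=BASE, R=delta -> take RIGHT -> delta
i=6: L=echo=BASE, R=golf -> take RIGHT -> golf
i=7: L=foxtrot=BASE, R=charlie -> take RIGHT -> charlie

Answer: echo
echo
golf
charlie
charlie
delta
golf
charlie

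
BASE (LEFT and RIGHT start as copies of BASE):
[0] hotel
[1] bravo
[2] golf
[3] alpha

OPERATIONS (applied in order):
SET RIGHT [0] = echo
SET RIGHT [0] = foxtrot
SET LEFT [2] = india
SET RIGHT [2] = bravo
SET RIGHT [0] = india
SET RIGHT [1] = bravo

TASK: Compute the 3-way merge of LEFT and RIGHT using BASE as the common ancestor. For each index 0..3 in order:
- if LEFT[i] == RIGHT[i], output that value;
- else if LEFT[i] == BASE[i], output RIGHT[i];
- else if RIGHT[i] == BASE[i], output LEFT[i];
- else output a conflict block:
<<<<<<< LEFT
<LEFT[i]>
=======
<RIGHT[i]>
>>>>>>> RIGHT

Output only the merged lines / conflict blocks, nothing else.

Answer: india
bravo
<<<<<<< LEFT
india
=======
bravo
>>>>>>> RIGHT
alpha

Derivation:
Final LEFT:  [hotel, bravo, india, alpha]
Final RIGHT: [india, bravo, bravo, alpha]
i=0: L=hotel=BASE, R=india -> take RIGHT -> india
i=1: L=bravo R=bravo -> agree -> bravo
i=2: BASE=golf L=india R=bravo all differ -> CONFLICT
i=3: L=alpha R=alpha -> agree -> alpha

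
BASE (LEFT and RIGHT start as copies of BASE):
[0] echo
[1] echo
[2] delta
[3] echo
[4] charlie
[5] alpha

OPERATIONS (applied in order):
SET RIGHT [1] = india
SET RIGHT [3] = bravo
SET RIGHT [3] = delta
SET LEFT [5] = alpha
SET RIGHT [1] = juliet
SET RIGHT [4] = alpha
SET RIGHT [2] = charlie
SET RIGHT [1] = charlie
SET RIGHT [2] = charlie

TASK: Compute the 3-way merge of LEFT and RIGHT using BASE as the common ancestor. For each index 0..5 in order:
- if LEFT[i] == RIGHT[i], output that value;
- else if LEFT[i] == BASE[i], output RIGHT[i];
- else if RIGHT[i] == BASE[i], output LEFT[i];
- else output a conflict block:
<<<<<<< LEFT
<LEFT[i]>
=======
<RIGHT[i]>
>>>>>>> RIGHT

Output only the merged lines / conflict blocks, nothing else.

Answer: echo
charlie
charlie
delta
alpha
alpha

Derivation:
Final LEFT:  [echo, echo, delta, echo, charlie, alpha]
Final RIGHT: [echo, charlie, charlie, delta, alpha, alpha]
i=0: L=echo R=echo -> agree -> echo
i=1: L=echo=BASE, R=charlie -> take RIGHT -> charlie
i=2: L=delta=BASE, R=charlie -> take RIGHT -> charlie
i=3: L=echo=BASE, R=delta -> take RIGHT -> delta
i=4: L=charlie=BASE, R=alpha -> take RIGHT -> alpha
i=5: L=alpha R=alpha -> agree -> alpha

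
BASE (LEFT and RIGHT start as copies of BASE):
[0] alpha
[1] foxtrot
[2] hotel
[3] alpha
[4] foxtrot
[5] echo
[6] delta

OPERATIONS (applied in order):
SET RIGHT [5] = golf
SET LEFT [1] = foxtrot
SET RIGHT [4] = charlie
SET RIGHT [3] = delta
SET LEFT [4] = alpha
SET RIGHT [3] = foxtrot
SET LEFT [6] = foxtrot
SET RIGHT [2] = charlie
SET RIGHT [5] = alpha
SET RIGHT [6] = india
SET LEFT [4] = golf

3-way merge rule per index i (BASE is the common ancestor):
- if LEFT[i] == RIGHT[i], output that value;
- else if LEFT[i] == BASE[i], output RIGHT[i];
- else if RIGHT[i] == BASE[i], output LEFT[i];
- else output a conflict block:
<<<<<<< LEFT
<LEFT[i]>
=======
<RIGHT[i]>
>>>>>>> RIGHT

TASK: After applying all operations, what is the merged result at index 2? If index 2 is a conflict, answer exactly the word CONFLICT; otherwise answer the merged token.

Final LEFT:  [alpha, foxtrot, hotel, alpha, golf, echo, foxtrot]
Final RIGHT: [alpha, foxtrot, charlie, foxtrot, charlie, alpha, india]
i=0: L=alpha R=alpha -> agree -> alpha
i=1: L=foxtrot R=foxtrot -> agree -> foxtrot
i=2: L=hotel=BASE, R=charlie -> take RIGHT -> charlie
i=3: L=alpha=BASE, R=foxtrot -> take RIGHT -> foxtrot
i=4: BASE=foxtrot L=golf R=charlie all differ -> CONFLICT
i=5: L=echo=BASE, R=alpha -> take RIGHT -> alpha
i=6: BASE=delta L=foxtrot R=india all differ -> CONFLICT
Index 2 -> charlie

Answer: charlie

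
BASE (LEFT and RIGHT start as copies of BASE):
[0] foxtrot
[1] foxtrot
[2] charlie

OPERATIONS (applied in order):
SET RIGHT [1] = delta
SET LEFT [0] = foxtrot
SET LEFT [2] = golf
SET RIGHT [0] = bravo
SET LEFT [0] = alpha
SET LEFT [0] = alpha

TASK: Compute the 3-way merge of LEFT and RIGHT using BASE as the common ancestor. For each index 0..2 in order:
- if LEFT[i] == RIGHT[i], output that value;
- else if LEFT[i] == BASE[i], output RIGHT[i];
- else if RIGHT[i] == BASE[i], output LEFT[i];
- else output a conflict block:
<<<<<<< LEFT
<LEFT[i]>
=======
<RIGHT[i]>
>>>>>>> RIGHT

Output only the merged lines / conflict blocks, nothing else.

Final LEFT:  [alpha, foxtrot, golf]
Final RIGHT: [bravo, delta, charlie]
i=0: BASE=foxtrot L=alpha R=bravo all differ -> CONFLICT
i=1: L=foxtrot=BASE, R=delta -> take RIGHT -> delta
i=2: L=golf, R=charlie=BASE -> take LEFT -> golf

Answer: <<<<<<< LEFT
alpha
=======
bravo
>>>>>>> RIGHT
delta
golf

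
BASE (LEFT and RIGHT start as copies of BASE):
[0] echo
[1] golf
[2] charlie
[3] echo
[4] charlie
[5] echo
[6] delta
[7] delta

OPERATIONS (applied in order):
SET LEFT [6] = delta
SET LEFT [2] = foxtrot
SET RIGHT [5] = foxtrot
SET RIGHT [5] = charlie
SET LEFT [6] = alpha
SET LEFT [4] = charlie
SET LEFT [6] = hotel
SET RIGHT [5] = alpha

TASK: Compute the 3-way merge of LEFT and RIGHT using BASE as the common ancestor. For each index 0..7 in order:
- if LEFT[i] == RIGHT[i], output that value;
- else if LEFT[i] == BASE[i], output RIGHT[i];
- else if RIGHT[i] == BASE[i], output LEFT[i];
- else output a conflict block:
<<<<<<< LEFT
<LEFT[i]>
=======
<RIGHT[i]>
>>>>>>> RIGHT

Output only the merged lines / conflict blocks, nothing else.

Answer: echo
golf
foxtrot
echo
charlie
alpha
hotel
delta

Derivation:
Final LEFT:  [echo, golf, foxtrot, echo, charlie, echo, hotel, delta]
Final RIGHT: [echo, golf, charlie, echo, charlie, alpha, delta, delta]
i=0: L=echo R=echo -> agree -> echo
i=1: L=golf R=golf -> agree -> golf
i=2: L=foxtrot, R=charlie=BASE -> take LEFT -> foxtrot
i=3: L=echo R=echo -> agree -> echo
i=4: L=charlie R=charlie -> agree -> charlie
i=5: L=echo=BASE, R=alpha -> take RIGHT -> alpha
i=6: L=hotel, R=delta=BASE -> take LEFT -> hotel
i=7: L=delta R=delta -> agree -> delta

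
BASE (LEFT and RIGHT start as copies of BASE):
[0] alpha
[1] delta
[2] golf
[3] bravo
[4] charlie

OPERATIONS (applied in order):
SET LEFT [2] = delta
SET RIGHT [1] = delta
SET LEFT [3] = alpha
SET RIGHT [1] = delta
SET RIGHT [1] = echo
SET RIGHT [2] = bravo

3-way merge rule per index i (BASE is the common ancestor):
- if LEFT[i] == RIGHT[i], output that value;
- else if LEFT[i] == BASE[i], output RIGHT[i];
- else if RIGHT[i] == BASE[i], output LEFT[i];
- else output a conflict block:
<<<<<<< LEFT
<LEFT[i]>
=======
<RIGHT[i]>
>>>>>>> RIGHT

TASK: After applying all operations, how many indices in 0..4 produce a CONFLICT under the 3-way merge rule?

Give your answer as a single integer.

Final LEFT:  [alpha, delta, delta, alpha, charlie]
Final RIGHT: [alpha, echo, bravo, bravo, charlie]
i=0: L=alpha R=alpha -> agree -> alpha
i=1: L=delta=BASE, R=echo -> take RIGHT -> echo
i=2: BASE=golf L=delta R=bravo all differ -> CONFLICT
i=3: L=alpha, R=bravo=BASE -> take LEFT -> alpha
i=4: L=charlie R=charlie -> agree -> charlie
Conflict count: 1

Answer: 1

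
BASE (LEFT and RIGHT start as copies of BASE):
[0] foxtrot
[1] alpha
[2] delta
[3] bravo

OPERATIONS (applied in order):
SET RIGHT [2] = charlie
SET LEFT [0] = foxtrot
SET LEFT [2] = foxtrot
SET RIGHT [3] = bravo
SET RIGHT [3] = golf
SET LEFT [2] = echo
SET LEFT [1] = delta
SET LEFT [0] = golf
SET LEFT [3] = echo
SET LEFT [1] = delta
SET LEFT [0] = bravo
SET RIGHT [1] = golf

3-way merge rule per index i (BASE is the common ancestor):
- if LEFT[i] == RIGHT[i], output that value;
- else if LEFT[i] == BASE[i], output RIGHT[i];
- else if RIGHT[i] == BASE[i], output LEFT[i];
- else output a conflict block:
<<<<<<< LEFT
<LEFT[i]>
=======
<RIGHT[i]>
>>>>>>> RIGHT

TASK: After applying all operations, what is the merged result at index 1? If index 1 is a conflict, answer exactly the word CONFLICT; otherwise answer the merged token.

Answer: CONFLICT

Derivation:
Final LEFT:  [bravo, delta, echo, echo]
Final RIGHT: [foxtrot, golf, charlie, golf]
i=0: L=bravo, R=foxtrot=BASE -> take LEFT -> bravo
i=1: BASE=alpha L=delta R=golf all differ -> CONFLICT
i=2: BASE=delta L=echo R=charlie all differ -> CONFLICT
i=3: BASE=bravo L=echo R=golf all differ -> CONFLICT
Index 1 -> CONFLICT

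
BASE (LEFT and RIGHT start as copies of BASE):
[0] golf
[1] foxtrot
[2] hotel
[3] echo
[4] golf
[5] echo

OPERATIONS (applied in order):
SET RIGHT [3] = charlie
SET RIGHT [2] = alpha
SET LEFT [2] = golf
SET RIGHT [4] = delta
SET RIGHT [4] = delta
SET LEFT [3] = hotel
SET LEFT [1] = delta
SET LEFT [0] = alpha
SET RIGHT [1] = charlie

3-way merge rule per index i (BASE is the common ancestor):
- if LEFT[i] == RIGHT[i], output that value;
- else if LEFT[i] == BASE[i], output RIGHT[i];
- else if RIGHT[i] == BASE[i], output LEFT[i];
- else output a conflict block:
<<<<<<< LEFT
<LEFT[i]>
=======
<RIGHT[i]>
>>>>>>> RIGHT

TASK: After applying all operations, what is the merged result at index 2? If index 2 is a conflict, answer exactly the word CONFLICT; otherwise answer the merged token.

Answer: CONFLICT

Derivation:
Final LEFT:  [alpha, delta, golf, hotel, golf, echo]
Final RIGHT: [golf, charlie, alpha, charlie, delta, echo]
i=0: L=alpha, R=golf=BASE -> take LEFT -> alpha
i=1: BASE=foxtrot L=delta R=charlie all differ -> CONFLICT
i=2: BASE=hotel L=golf R=alpha all differ -> CONFLICT
i=3: BASE=echo L=hotel R=charlie all differ -> CONFLICT
i=4: L=golf=BASE, R=delta -> take RIGHT -> delta
i=5: L=echo R=echo -> agree -> echo
Index 2 -> CONFLICT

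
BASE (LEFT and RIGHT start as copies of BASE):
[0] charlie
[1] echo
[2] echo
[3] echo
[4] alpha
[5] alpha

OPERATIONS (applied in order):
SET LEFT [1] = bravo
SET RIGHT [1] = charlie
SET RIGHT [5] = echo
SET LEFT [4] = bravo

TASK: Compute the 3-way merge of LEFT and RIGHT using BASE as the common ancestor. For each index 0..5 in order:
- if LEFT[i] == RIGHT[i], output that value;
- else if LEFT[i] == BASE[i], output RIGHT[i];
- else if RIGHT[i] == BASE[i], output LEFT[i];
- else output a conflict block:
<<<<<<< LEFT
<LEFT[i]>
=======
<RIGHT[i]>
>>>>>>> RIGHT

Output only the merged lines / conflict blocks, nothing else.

Answer: charlie
<<<<<<< LEFT
bravo
=======
charlie
>>>>>>> RIGHT
echo
echo
bravo
echo

Derivation:
Final LEFT:  [charlie, bravo, echo, echo, bravo, alpha]
Final RIGHT: [charlie, charlie, echo, echo, alpha, echo]
i=0: L=charlie R=charlie -> agree -> charlie
i=1: BASE=echo L=bravo R=charlie all differ -> CONFLICT
i=2: L=echo R=echo -> agree -> echo
i=3: L=echo R=echo -> agree -> echo
i=4: L=bravo, R=alpha=BASE -> take LEFT -> bravo
i=5: L=alpha=BASE, R=echo -> take RIGHT -> echo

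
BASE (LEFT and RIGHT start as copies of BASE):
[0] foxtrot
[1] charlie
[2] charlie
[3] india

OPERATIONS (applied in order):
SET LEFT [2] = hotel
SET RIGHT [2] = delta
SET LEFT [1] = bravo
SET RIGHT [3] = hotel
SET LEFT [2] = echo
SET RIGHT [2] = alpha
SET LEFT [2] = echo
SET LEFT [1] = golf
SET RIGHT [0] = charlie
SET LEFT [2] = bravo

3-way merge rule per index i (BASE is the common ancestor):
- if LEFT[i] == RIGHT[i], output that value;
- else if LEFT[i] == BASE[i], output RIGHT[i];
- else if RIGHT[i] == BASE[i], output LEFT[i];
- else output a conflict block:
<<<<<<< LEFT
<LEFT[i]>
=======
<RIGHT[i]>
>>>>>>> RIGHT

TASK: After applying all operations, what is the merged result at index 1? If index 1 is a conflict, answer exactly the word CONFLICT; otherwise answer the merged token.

Final LEFT:  [foxtrot, golf, bravo, india]
Final RIGHT: [charlie, charlie, alpha, hotel]
i=0: L=foxtrot=BASE, R=charlie -> take RIGHT -> charlie
i=1: L=golf, R=charlie=BASE -> take LEFT -> golf
i=2: BASE=charlie L=bravo R=alpha all differ -> CONFLICT
i=3: L=india=BASE, R=hotel -> take RIGHT -> hotel
Index 1 -> golf

Answer: golf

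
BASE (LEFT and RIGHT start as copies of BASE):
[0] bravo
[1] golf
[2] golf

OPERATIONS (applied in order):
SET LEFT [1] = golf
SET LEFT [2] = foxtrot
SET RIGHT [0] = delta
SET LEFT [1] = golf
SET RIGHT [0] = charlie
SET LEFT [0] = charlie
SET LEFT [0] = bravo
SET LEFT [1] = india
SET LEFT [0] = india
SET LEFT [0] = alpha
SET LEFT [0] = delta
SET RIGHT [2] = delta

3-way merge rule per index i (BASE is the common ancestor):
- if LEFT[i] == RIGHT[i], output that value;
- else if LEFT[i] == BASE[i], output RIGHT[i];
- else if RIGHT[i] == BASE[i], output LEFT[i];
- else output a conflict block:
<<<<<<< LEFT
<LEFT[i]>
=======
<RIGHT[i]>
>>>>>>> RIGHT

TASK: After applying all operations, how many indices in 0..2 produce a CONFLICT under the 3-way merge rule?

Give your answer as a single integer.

Final LEFT:  [delta, india, foxtrot]
Final RIGHT: [charlie, golf, delta]
i=0: BASE=bravo L=delta R=charlie all differ -> CONFLICT
i=1: L=india, R=golf=BASE -> take LEFT -> india
i=2: BASE=golf L=foxtrot R=delta all differ -> CONFLICT
Conflict count: 2

Answer: 2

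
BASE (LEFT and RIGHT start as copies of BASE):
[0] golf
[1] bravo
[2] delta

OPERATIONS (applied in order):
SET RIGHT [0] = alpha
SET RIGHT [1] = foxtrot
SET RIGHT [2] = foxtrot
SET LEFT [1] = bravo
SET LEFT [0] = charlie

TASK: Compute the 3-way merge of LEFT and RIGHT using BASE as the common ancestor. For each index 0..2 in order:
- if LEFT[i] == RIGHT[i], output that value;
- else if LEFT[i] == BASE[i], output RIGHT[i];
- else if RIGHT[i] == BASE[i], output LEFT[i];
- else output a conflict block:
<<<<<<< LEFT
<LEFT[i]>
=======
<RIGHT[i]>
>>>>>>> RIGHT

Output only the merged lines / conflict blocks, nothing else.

Answer: <<<<<<< LEFT
charlie
=======
alpha
>>>>>>> RIGHT
foxtrot
foxtrot

Derivation:
Final LEFT:  [charlie, bravo, delta]
Final RIGHT: [alpha, foxtrot, foxtrot]
i=0: BASE=golf L=charlie R=alpha all differ -> CONFLICT
i=1: L=bravo=BASE, R=foxtrot -> take RIGHT -> foxtrot
i=2: L=delta=BASE, R=foxtrot -> take RIGHT -> foxtrot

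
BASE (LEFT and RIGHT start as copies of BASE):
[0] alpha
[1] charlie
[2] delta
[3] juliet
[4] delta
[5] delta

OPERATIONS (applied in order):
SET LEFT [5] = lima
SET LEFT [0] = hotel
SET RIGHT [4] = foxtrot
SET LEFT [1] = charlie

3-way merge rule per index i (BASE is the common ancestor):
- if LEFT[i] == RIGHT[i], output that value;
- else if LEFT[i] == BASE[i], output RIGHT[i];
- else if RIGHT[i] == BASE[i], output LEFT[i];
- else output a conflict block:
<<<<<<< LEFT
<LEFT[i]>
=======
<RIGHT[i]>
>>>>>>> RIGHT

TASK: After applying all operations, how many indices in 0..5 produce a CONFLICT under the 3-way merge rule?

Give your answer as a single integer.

Answer: 0

Derivation:
Final LEFT:  [hotel, charlie, delta, juliet, delta, lima]
Final RIGHT: [alpha, charlie, delta, juliet, foxtrot, delta]
i=0: L=hotel, R=alpha=BASE -> take LEFT -> hotel
i=1: L=charlie R=charlie -> agree -> charlie
i=2: L=delta R=delta -> agree -> delta
i=3: L=juliet R=juliet -> agree -> juliet
i=4: L=delta=BASE, R=foxtrot -> take RIGHT -> foxtrot
i=5: L=lima, R=delta=BASE -> take LEFT -> lima
Conflict count: 0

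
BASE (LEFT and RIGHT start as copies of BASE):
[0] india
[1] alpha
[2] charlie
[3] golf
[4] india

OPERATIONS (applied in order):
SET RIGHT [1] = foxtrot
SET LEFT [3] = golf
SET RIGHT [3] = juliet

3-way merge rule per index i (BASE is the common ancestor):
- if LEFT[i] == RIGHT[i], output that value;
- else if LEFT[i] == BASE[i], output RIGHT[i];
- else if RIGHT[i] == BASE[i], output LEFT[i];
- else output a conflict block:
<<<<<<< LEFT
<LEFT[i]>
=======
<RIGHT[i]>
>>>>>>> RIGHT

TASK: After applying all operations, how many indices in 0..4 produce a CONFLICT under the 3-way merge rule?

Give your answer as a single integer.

Answer: 0

Derivation:
Final LEFT:  [india, alpha, charlie, golf, india]
Final RIGHT: [india, foxtrot, charlie, juliet, india]
i=0: L=india R=india -> agree -> india
i=1: L=alpha=BASE, R=foxtrot -> take RIGHT -> foxtrot
i=2: L=charlie R=charlie -> agree -> charlie
i=3: L=golf=BASE, R=juliet -> take RIGHT -> juliet
i=4: L=india R=india -> agree -> india
Conflict count: 0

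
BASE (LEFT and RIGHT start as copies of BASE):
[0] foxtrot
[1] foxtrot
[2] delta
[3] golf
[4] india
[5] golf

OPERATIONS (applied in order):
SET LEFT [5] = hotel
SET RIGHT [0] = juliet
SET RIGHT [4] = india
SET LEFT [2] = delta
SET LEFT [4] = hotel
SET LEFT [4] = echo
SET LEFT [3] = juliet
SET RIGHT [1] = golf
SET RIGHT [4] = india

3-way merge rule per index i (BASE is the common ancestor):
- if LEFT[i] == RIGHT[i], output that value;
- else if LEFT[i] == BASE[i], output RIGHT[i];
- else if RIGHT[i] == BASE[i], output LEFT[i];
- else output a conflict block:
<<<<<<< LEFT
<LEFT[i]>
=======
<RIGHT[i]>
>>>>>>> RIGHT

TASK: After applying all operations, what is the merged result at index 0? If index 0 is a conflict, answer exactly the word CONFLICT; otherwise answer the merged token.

Answer: juliet

Derivation:
Final LEFT:  [foxtrot, foxtrot, delta, juliet, echo, hotel]
Final RIGHT: [juliet, golf, delta, golf, india, golf]
i=0: L=foxtrot=BASE, R=juliet -> take RIGHT -> juliet
i=1: L=foxtrot=BASE, R=golf -> take RIGHT -> golf
i=2: L=delta R=delta -> agree -> delta
i=3: L=juliet, R=golf=BASE -> take LEFT -> juliet
i=4: L=echo, R=india=BASE -> take LEFT -> echo
i=5: L=hotel, R=golf=BASE -> take LEFT -> hotel
Index 0 -> juliet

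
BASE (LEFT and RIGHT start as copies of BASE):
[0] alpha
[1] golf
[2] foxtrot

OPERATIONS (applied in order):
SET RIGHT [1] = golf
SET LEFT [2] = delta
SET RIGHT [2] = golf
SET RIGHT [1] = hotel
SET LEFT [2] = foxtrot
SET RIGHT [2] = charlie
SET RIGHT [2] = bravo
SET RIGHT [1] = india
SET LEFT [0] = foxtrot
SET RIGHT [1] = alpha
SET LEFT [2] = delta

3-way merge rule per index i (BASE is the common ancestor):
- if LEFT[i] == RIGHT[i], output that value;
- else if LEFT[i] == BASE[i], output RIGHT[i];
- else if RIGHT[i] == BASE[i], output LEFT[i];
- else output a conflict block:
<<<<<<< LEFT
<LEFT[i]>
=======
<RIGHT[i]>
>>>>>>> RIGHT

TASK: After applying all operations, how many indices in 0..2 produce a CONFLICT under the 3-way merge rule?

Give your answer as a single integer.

Final LEFT:  [foxtrot, golf, delta]
Final RIGHT: [alpha, alpha, bravo]
i=0: L=foxtrot, R=alpha=BASE -> take LEFT -> foxtrot
i=1: L=golf=BASE, R=alpha -> take RIGHT -> alpha
i=2: BASE=foxtrot L=delta R=bravo all differ -> CONFLICT
Conflict count: 1

Answer: 1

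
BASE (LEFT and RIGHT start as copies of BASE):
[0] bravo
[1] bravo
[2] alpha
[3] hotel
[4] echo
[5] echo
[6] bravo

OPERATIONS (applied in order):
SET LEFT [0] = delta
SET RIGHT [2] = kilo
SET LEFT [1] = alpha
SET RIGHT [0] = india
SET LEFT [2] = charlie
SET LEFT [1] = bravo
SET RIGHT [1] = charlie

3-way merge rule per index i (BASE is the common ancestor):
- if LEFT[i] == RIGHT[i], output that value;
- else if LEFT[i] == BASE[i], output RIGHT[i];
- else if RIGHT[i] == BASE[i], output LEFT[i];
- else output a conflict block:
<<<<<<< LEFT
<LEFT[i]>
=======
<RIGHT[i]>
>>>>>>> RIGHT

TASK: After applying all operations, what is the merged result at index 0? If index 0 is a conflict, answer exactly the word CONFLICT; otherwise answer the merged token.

Answer: CONFLICT

Derivation:
Final LEFT:  [delta, bravo, charlie, hotel, echo, echo, bravo]
Final RIGHT: [india, charlie, kilo, hotel, echo, echo, bravo]
i=0: BASE=bravo L=delta R=india all differ -> CONFLICT
i=1: L=bravo=BASE, R=charlie -> take RIGHT -> charlie
i=2: BASE=alpha L=charlie R=kilo all differ -> CONFLICT
i=3: L=hotel R=hotel -> agree -> hotel
i=4: L=echo R=echo -> agree -> echo
i=5: L=echo R=echo -> agree -> echo
i=6: L=bravo R=bravo -> agree -> bravo
Index 0 -> CONFLICT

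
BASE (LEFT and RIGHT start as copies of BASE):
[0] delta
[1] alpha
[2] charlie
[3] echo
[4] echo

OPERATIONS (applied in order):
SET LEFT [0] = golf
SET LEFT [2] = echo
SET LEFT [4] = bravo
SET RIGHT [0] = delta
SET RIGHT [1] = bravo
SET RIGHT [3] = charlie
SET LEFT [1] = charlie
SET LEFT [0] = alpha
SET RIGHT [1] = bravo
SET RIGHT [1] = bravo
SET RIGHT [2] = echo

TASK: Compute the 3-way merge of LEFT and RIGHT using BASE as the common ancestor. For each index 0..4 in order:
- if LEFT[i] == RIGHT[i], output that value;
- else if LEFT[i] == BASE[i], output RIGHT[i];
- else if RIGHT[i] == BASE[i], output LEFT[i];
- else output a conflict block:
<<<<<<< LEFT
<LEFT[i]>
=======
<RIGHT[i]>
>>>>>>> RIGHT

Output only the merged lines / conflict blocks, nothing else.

Answer: alpha
<<<<<<< LEFT
charlie
=======
bravo
>>>>>>> RIGHT
echo
charlie
bravo

Derivation:
Final LEFT:  [alpha, charlie, echo, echo, bravo]
Final RIGHT: [delta, bravo, echo, charlie, echo]
i=0: L=alpha, R=delta=BASE -> take LEFT -> alpha
i=1: BASE=alpha L=charlie R=bravo all differ -> CONFLICT
i=2: L=echo R=echo -> agree -> echo
i=3: L=echo=BASE, R=charlie -> take RIGHT -> charlie
i=4: L=bravo, R=echo=BASE -> take LEFT -> bravo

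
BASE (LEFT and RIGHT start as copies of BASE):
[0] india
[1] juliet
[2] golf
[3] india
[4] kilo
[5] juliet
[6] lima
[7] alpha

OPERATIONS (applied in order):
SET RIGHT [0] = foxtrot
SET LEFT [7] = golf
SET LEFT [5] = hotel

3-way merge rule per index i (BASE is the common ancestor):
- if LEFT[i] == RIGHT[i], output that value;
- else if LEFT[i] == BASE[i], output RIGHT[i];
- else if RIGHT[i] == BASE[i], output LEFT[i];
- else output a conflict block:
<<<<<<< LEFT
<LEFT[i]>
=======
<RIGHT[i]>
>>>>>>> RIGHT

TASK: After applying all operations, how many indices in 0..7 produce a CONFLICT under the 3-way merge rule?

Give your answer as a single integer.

Answer: 0

Derivation:
Final LEFT:  [india, juliet, golf, india, kilo, hotel, lima, golf]
Final RIGHT: [foxtrot, juliet, golf, india, kilo, juliet, lima, alpha]
i=0: L=india=BASE, R=foxtrot -> take RIGHT -> foxtrot
i=1: L=juliet R=juliet -> agree -> juliet
i=2: L=golf R=golf -> agree -> golf
i=3: L=india R=india -> agree -> india
i=4: L=kilo R=kilo -> agree -> kilo
i=5: L=hotel, R=juliet=BASE -> take LEFT -> hotel
i=6: L=lima R=lima -> agree -> lima
i=7: L=golf, R=alpha=BASE -> take LEFT -> golf
Conflict count: 0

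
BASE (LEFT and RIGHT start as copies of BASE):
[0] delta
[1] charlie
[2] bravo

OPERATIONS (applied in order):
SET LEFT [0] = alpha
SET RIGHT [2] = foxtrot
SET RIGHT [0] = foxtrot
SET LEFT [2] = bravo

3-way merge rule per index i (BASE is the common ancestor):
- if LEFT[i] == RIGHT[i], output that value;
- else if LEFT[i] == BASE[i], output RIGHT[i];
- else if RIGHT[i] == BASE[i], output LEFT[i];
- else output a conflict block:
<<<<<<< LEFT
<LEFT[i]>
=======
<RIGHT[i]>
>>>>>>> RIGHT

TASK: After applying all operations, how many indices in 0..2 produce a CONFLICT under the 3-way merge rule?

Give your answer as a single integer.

Answer: 1

Derivation:
Final LEFT:  [alpha, charlie, bravo]
Final RIGHT: [foxtrot, charlie, foxtrot]
i=0: BASE=delta L=alpha R=foxtrot all differ -> CONFLICT
i=1: L=charlie R=charlie -> agree -> charlie
i=2: L=bravo=BASE, R=foxtrot -> take RIGHT -> foxtrot
Conflict count: 1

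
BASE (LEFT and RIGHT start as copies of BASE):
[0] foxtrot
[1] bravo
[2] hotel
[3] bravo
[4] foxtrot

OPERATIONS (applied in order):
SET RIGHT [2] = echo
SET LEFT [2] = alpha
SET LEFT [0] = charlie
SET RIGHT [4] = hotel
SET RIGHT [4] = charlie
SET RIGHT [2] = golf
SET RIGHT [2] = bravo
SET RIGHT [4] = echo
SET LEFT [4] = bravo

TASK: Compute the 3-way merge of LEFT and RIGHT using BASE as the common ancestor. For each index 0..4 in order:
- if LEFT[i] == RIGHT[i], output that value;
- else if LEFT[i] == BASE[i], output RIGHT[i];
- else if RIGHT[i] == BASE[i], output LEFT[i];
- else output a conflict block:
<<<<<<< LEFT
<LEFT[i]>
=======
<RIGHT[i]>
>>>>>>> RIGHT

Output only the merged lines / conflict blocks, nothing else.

Final LEFT:  [charlie, bravo, alpha, bravo, bravo]
Final RIGHT: [foxtrot, bravo, bravo, bravo, echo]
i=0: L=charlie, R=foxtrot=BASE -> take LEFT -> charlie
i=1: L=bravo R=bravo -> agree -> bravo
i=2: BASE=hotel L=alpha R=bravo all differ -> CONFLICT
i=3: L=bravo R=bravo -> agree -> bravo
i=4: BASE=foxtrot L=bravo R=echo all differ -> CONFLICT

Answer: charlie
bravo
<<<<<<< LEFT
alpha
=======
bravo
>>>>>>> RIGHT
bravo
<<<<<<< LEFT
bravo
=======
echo
>>>>>>> RIGHT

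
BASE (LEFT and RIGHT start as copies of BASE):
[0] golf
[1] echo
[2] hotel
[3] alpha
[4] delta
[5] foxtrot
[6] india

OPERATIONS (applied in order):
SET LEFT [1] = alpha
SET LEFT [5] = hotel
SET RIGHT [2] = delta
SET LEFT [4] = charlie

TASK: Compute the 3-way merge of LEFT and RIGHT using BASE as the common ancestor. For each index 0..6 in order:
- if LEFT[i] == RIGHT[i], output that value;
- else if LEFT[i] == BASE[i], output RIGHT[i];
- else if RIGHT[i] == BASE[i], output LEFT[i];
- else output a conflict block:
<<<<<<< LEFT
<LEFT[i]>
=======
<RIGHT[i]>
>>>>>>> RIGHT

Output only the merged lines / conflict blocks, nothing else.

Answer: golf
alpha
delta
alpha
charlie
hotel
india

Derivation:
Final LEFT:  [golf, alpha, hotel, alpha, charlie, hotel, india]
Final RIGHT: [golf, echo, delta, alpha, delta, foxtrot, india]
i=0: L=golf R=golf -> agree -> golf
i=1: L=alpha, R=echo=BASE -> take LEFT -> alpha
i=2: L=hotel=BASE, R=delta -> take RIGHT -> delta
i=3: L=alpha R=alpha -> agree -> alpha
i=4: L=charlie, R=delta=BASE -> take LEFT -> charlie
i=5: L=hotel, R=foxtrot=BASE -> take LEFT -> hotel
i=6: L=india R=india -> agree -> india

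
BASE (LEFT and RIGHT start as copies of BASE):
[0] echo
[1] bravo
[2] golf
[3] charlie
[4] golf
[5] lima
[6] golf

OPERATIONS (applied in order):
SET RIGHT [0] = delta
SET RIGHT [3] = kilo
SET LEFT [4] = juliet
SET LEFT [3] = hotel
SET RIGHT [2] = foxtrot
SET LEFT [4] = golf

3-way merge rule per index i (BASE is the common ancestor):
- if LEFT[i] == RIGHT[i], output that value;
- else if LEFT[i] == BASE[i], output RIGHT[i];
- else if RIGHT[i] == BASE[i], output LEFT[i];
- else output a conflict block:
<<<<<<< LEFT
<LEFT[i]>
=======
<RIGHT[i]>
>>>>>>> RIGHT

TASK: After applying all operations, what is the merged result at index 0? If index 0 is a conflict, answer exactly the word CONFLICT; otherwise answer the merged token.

Answer: delta

Derivation:
Final LEFT:  [echo, bravo, golf, hotel, golf, lima, golf]
Final RIGHT: [delta, bravo, foxtrot, kilo, golf, lima, golf]
i=0: L=echo=BASE, R=delta -> take RIGHT -> delta
i=1: L=bravo R=bravo -> agree -> bravo
i=2: L=golf=BASE, R=foxtrot -> take RIGHT -> foxtrot
i=3: BASE=charlie L=hotel R=kilo all differ -> CONFLICT
i=4: L=golf R=golf -> agree -> golf
i=5: L=lima R=lima -> agree -> lima
i=6: L=golf R=golf -> agree -> golf
Index 0 -> delta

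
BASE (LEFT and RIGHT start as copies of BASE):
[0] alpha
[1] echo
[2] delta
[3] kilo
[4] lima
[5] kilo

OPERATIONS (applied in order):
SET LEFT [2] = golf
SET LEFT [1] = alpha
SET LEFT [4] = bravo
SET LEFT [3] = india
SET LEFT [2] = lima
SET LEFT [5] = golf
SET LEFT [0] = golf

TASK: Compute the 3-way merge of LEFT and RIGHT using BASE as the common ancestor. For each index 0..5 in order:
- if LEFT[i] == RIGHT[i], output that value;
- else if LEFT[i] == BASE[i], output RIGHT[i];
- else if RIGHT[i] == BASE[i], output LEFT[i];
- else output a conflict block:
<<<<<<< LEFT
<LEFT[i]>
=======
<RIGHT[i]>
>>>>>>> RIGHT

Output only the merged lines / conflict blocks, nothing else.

Answer: golf
alpha
lima
india
bravo
golf

Derivation:
Final LEFT:  [golf, alpha, lima, india, bravo, golf]
Final RIGHT: [alpha, echo, delta, kilo, lima, kilo]
i=0: L=golf, R=alpha=BASE -> take LEFT -> golf
i=1: L=alpha, R=echo=BASE -> take LEFT -> alpha
i=2: L=lima, R=delta=BASE -> take LEFT -> lima
i=3: L=india, R=kilo=BASE -> take LEFT -> india
i=4: L=bravo, R=lima=BASE -> take LEFT -> bravo
i=5: L=golf, R=kilo=BASE -> take LEFT -> golf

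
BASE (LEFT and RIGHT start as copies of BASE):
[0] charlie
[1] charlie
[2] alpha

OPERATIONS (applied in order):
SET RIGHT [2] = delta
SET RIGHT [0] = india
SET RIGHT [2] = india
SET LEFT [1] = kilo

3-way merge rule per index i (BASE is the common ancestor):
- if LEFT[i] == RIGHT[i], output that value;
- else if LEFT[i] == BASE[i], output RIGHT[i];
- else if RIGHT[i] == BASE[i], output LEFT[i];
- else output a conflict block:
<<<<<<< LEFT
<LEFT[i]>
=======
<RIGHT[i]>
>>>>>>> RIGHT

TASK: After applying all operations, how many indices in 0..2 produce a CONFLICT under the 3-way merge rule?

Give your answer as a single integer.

Final LEFT:  [charlie, kilo, alpha]
Final RIGHT: [india, charlie, india]
i=0: L=charlie=BASE, R=india -> take RIGHT -> india
i=1: L=kilo, R=charlie=BASE -> take LEFT -> kilo
i=2: L=alpha=BASE, R=india -> take RIGHT -> india
Conflict count: 0

Answer: 0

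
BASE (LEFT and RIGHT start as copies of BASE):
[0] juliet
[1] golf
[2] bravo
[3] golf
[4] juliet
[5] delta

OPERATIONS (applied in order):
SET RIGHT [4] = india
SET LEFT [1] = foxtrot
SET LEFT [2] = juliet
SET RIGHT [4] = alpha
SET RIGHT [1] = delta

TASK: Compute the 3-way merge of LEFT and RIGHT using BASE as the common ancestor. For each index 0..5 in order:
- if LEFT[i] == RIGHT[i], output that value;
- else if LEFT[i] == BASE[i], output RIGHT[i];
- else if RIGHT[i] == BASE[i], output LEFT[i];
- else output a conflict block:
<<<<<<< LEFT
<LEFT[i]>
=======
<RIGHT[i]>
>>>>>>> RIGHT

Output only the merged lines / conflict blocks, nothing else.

Final LEFT:  [juliet, foxtrot, juliet, golf, juliet, delta]
Final RIGHT: [juliet, delta, bravo, golf, alpha, delta]
i=0: L=juliet R=juliet -> agree -> juliet
i=1: BASE=golf L=foxtrot R=delta all differ -> CONFLICT
i=2: L=juliet, R=bravo=BASE -> take LEFT -> juliet
i=3: L=golf R=golf -> agree -> golf
i=4: L=juliet=BASE, R=alpha -> take RIGHT -> alpha
i=5: L=delta R=delta -> agree -> delta

Answer: juliet
<<<<<<< LEFT
foxtrot
=======
delta
>>>>>>> RIGHT
juliet
golf
alpha
delta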